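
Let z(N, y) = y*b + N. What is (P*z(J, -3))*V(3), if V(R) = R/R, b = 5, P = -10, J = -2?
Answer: 170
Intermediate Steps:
V(R) = 1
z(N, y) = N + 5*y (z(N, y) = y*5 + N = 5*y + N = N + 5*y)
(P*z(J, -3))*V(3) = -10*(-2 + 5*(-3))*1 = -10*(-2 - 15)*1 = -10*(-17)*1 = 170*1 = 170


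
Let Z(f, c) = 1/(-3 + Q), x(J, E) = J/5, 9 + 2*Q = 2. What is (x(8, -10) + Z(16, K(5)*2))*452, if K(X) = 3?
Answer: 42488/65 ≈ 653.66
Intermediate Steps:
Q = -7/2 (Q = -9/2 + (½)*2 = -9/2 + 1 = -7/2 ≈ -3.5000)
x(J, E) = J/5 (x(J, E) = J*(⅕) = J/5)
Z(f, c) = -2/13 (Z(f, c) = 1/(-3 - 7/2) = 1/(-13/2) = -2/13)
(x(8, -10) + Z(16, K(5)*2))*452 = ((⅕)*8 - 2/13)*452 = (8/5 - 2/13)*452 = (94/65)*452 = 42488/65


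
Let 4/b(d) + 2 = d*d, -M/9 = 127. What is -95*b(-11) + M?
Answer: -136397/119 ≈ -1146.2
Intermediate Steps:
M = -1143 (M = -9*127 = -1143)
b(d) = 4/(-2 + d²) (b(d) = 4/(-2 + d*d) = 4/(-2 + d²))
-95*b(-11) + M = -380/(-2 + (-11)²) - 1143 = -380/(-2 + 121) - 1143 = -380/119 - 1143 = -136397/119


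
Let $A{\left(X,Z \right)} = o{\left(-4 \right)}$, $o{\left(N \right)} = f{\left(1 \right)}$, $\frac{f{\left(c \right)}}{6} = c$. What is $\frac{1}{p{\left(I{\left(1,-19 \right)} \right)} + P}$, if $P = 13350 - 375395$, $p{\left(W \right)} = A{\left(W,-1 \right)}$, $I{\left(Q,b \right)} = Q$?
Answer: $- \frac{1}{362039} \approx -2.7621 \cdot 10^{-6}$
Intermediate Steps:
$f{\left(c \right)} = 6 c$
$o{\left(N \right)} = 6$ ($o{\left(N \right)} = 6 \cdot 1 = 6$)
$A{\left(X,Z \right)} = 6$
$p{\left(W \right)} = 6$
$P = -362045$ ($P = 13350 - 375395 = -362045$)
$\frac{1}{p{\left(I{\left(1,-19 \right)} \right)} + P} = \frac{1}{6 - 362045} = \frac{1}{-362039} = - \frac{1}{362039}$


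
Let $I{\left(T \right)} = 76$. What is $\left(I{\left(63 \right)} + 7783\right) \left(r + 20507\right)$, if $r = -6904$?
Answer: $106905977$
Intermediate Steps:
$\left(I{\left(63 \right)} + 7783\right) \left(r + 20507\right) = \left(76 + 7783\right) \left(-6904 + 20507\right) = 7859 \cdot 13603 = 106905977$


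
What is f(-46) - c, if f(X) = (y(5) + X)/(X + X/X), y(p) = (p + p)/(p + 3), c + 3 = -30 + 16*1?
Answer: 3239/180 ≈ 17.994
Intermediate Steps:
c = -17 (c = -3 + (-30 + 16*1) = -3 + (-30 + 16) = -3 - 14 = -17)
y(p) = 2*p/(3 + p) (y(p) = (2*p)/(3 + p) = 2*p/(3 + p))
f(X) = (5/4 + X)/(1 + X) (f(X) = (2*5/(3 + 5) + X)/(X + X/X) = (2*5/8 + X)/(X + 1) = (2*5*(1/8) + X)/(1 + X) = (5/4 + X)/(1 + X))
f(-46) - c = (5/4 - 46)/(1 - 46) - 1*(-17) = -179/4/(-45) + 17 = -1/45*(-179/4) + 17 = 179/180 + 17 = 3239/180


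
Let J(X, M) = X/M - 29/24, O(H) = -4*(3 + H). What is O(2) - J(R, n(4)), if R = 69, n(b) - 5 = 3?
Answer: -329/12 ≈ -27.417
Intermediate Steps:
n(b) = 8 (n(b) = 5 + 3 = 8)
O(H) = -12 - 4*H
J(X, M) = -29/24 + X/M (J(X, M) = X/M - 29*1/24 = X/M - 29/24 = -29/24 + X/M)
O(2) - J(R, n(4)) = (-12 - 4*2) - (-29/24 + 69/8) = (-12 - 8) - (-29/24 + 69*(1/8)) = -20 - (-29/24 + 69/8) = -20 - 1*89/12 = -20 - 89/12 = -329/12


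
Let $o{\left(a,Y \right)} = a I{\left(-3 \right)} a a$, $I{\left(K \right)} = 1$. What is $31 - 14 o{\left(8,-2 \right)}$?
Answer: $-7137$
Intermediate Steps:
$o{\left(a,Y \right)} = a^{3}$ ($o{\left(a,Y \right)} = a 1 a a = a a^{2} = a^{3}$)
$31 - 14 o{\left(8,-2 \right)} = 31 - 14 \cdot 8^{3} = 31 - 7168 = -7137$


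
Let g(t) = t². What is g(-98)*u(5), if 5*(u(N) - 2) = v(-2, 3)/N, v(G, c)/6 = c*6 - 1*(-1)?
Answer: 1575056/25 ≈ 63002.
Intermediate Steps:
v(G, c) = 6 + 36*c (v(G, c) = 6*(c*6 - 1*(-1)) = 6*(6*c + 1) = 6*(1 + 6*c) = 6 + 36*c)
u(N) = 2 + 114/(5*N) (u(N) = 2 + ((6 + 36*3)/N)/5 = 2 + ((6 + 108)/N)/5 = 2 + (114/N)/5 = 2 + 114/(5*N))
g(-98)*u(5) = (-98)²*(2 + (114/5)/5) = 9604*(2 + (114/5)*(⅕)) = 9604*(2 + 114/25) = 9604*(164/25) = 1575056/25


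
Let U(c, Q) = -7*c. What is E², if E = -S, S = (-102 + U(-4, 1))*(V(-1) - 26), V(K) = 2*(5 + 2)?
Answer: 788544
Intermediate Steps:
V(K) = 14 (V(K) = 2*7 = 14)
S = 888 (S = (-102 - 7*(-4))*(14 - 26) = (-102 + 28)*(-12) = -74*(-12) = 888)
E = -888 (E = -1*888 = -888)
E² = (-888)² = 788544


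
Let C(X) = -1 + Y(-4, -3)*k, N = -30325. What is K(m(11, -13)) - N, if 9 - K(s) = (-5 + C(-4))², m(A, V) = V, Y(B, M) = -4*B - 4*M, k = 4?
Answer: 19098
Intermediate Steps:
C(X) = 111 (C(X) = -1 + (-4*(-4) - 4*(-3))*4 = -1 + (16 + 12)*4 = -1 + 28*4 = -1 + 112 = 111)
K(s) = -11227 (K(s) = 9 - (-5 + 111)² = 9 - 1*106² = 9 - 1*11236 = 9 - 11236 = -11227)
K(m(11, -13)) - N = -11227 - 1*(-30325) = -11227 + 30325 = 19098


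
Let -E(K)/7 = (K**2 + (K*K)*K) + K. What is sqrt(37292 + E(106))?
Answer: I*sqrt(8379214) ≈ 2894.7*I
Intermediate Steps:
E(K) = -7*K - 7*K**2 - 7*K**3 (E(K) = -7*((K**2 + (K*K)*K) + K) = -7*((K**2 + K**2*K) + K) = -7*((K**2 + K**3) + K) = -7*(K + K**2 + K**3) = -7*K - 7*K**2 - 7*K**3)
sqrt(37292 + E(106)) = sqrt(37292 - 7*106*(1 + 106 + 106**2)) = sqrt(37292 - 7*106*(1 + 106 + 11236)) = sqrt(37292 - 7*106*11343) = sqrt(37292 - 8416506) = sqrt(-8379214) = I*sqrt(8379214)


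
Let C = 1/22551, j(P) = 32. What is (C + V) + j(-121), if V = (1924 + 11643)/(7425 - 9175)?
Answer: 956908333/39464250 ≈ 24.247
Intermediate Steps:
C = 1/22551 ≈ 4.4344e-5
V = -13567/1750 (V = 13567/(-1750) = 13567*(-1/1750) = -13567/1750 ≈ -7.7526)
(C + V) + j(-121) = (1/22551 - 13567/1750) + 32 = -305947667/39464250 + 32 = 956908333/39464250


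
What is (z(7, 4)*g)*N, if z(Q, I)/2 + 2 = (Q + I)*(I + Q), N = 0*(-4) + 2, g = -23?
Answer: -10948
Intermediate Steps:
N = 2 (N = 0 + 2 = 2)
z(Q, I) = -4 + 2*(I + Q)**2 (z(Q, I) = -4 + 2*((Q + I)*(I + Q)) = -4 + 2*((I + Q)*(I + Q)) = -4 + 2*(I + Q)**2)
(z(7, 4)*g)*N = ((-4 + 2*(4 + 7)**2)*(-23))*2 = ((-4 + 2*11**2)*(-23))*2 = ((-4 + 2*121)*(-23))*2 = ((-4 + 242)*(-23))*2 = (238*(-23))*2 = -5474*2 = -10948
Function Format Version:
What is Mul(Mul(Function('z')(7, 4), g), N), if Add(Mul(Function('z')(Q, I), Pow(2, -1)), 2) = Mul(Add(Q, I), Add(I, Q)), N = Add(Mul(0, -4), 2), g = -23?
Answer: -10948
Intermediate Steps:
N = 2 (N = Add(0, 2) = 2)
Function('z')(Q, I) = Add(-4, Mul(2, Pow(Add(I, Q), 2))) (Function('z')(Q, I) = Add(-4, Mul(2, Mul(Add(Q, I), Add(I, Q)))) = Add(-4, Mul(2, Mul(Add(I, Q), Add(I, Q)))) = Add(-4, Mul(2, Pow(Add(I, Q), 2))))
Mul(Mul(Function('z')(7, 4), g), N) = Mul(Mul(Add(-4, Mul(2, Pow(Add(4, 7), 2))), -23), 2) = Mul(Mul(Add(-4, Mul(2, Pow(11, 2))), -23), 2) = Mul(Mul(Add(-4, Mul(2, 121)), -23), 2) = Mul(Mul(Add(-4, 242), -23), 2) = Mul(Mul(238, -23), 2) = Mul(-5474, 2) = -10948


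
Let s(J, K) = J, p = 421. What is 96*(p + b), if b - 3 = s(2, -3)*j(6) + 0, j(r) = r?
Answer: 41856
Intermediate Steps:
b = 15 (b = 3 + (2*6 + 0) = 3 + (12 + 0) = 3 + 12 = 15)
96*(p + b) = 96*(421 + 15) = 96*436 = 41856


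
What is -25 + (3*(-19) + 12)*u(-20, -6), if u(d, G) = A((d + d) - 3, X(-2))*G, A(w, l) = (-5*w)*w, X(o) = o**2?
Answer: -2496175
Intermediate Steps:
A(w, l) = -5*w**2
u(d, G) = -5*G*(-3 + 2*d)**2 (u(d, G) = (-5*((d + d) - 3)**2)*G = (-5*(2*d - 3)**2)*G = (-5*(-3 + 2*d)**2)*G = -5*G*(-3 + 2*d)**2)
-25 + (3*(-19) + 12)*u(-20, -6) = -25 + (3*(-19) + 12)*(-5*(-6)*(-3 + 2*(-20))**2) = -25 + (-57 + 12)*(-5*(-6)*(-3 - 40)**2) = -25 - (-225)*(-6)*(-43)**2 = -25 - (-225)*(-6)*1849 = -25 - 45*55470 = -25 - 2496150 = -2496175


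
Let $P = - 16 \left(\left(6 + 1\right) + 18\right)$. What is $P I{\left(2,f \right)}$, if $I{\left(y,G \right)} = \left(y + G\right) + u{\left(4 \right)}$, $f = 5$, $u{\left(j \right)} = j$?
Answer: $-4400$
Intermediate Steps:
$P = -400$ ($P = - 16 \left(7 + 18\right) = \left(-16\right) 25 = -400$)
$I{\left(y,G \right)} = 4 + G + y$ ($I{\left(y,G \right)} = \left(y + G\right) + 4 = \left(G + y\right) + 4 = 4 + G + y$)
$P I{\left(2,f \right)} = - 400 \left(4 + 5 + 2\right) = \left(-400\right) 11 = -4400$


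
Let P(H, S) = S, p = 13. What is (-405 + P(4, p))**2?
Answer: 153664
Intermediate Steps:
(-405 + P(4, p))**2 = (-405 + 13)**2 = (-392)**2 = 153664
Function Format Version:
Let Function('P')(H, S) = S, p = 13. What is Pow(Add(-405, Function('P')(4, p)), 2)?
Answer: 153664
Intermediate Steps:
Pow(Add(-405, Function('P')(4, p)), 2) = Pow(Add(-405, 13), 2) = Pow(-392, 2) = 153664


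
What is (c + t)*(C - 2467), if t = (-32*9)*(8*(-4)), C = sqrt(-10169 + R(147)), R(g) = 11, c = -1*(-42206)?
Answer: -126858074 + 51422*I*sqrt(10158) ≈ -1.2686e+8 + 5.1827e+6*I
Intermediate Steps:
c = 42206
C = I*sqrt(10158) (C = sqrt(-10169 + 11) = sqrt(-10158) = I*sqrt(10158) ≈ 100.79*I)
t = 9216 (t = -288*(-32) = 9216)
(c + t)*(C - 2467) = (42206 + 9216)*(I*sqrt(10158) - 2467) = 51422*(-2467 + I*sqrt(10158)) = -126858074 + 51422*I*sqrt(10158)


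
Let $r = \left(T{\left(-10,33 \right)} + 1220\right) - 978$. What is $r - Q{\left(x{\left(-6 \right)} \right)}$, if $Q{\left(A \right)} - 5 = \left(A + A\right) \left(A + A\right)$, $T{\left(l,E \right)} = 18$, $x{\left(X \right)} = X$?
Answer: $111$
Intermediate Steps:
$Q{\left(A \right)} = 5 + 4 A^{2}$ ($Q{\left(A \right)} = 5 + \left(A + A\right) \left(A + A\right) = 5 + 2 A 2 A = 5 + 4 A^{2}$)
$r = 260$ ($r = \left(18 + 1220\right) - 978 = 1238 - 978 = 260$)
$r - Q{\left(x{\left(-6 \right)} \right)} = 260 - \left(5 + 4 \left(-6\right)^{2}\right) = 260 - \left(5 + 4 \cdot 36\right) = 260 - \left(5 + 144\right) = 260 - 149 = 111$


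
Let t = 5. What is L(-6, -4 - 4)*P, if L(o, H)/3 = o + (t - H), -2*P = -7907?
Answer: 166047/2 ≈ 83024.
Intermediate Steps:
P = 7907/2 (P = -1/2*(-7907) = 7907/2 ≈ 3953.5)
L(o, H) = 15 - 3*H + 3*o (L(o, H) = 3*(o + (5 - H)) = 3*(5 + o - H) = 15 - 3*H + 3*o)
L(-6, -4 - 4)*P = (15 - 3*(-4 - 4) + 3*(-6))*(7907/2) = (15 - 3*(-8) - 18)*(7907/2) = (15 + 24 - 18)*(7907/2) = 21*(7907/2) = 166047/2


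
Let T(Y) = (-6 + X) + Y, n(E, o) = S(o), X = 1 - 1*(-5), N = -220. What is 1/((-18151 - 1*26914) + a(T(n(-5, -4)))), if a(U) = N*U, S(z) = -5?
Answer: -1/43965 ≈ -2.2745e-5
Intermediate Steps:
X = 6 (X = 1 + 5 = 6)
n(E, o) = -5
T(Y) = Y (T(Y) = (-6 + 6) + Y = 0 + Y = Y)
a(U) = -220*U
1/((-18151 - 1*26914) + a(T(n(-5, -4)))) = 1/((-18151 - 1*26914) - 220*(-5)) = 1/((-18151 - 26914) + 1100) = 1/(-45065 + 1100) = 1/(-43965) = -1/43965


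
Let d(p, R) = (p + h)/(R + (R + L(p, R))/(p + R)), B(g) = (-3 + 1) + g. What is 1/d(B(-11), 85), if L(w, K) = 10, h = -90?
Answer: -6215/7416 ≈ -0.83805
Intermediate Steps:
B(g) = -2 + g
d(p, R) = (-90 + p)/(R + (10 + R)/(R + p)) (d(p, R) = (p - 90)/(R + (R + 10)/(p + R)) = (-90 + p)/(R + (10 + R)/(R + p)))
1/d(B(-11), 85) = 1/(((-2 - 11)**2 - 90*85 - 90*(-2 - 11) + 85*(-2 - 11))/(10 + 85 + 85**2 + 85*(-2 - 11))) = 1/(((-13)**2 - 7650 - 90*(-13) + 85*(-13))/(10 + 85 + 7225 + 85*(-13))) = 1/((169 - 7650 + 1170 - 1105)/(10 + 85 + 7225 - 1105)) = 1/(-7416/6215) = -6215/7416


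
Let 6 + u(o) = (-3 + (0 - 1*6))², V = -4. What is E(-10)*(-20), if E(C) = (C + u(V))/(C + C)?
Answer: 65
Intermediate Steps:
u(o) = 75 (u(o) = -6 + (-3 + (0 - 1*6))² = -6 + (-3 + (0 - 6))² = -6 + (-3 - 6)² = -6 + (-9)² = -6 + 81 = 75)
E(C) = (75 + C)/(2*C) (E(C) = (C + 75)/(C + C) = (75 + C)/((2*C)) = (75 + C)*(1/(2*C)) = (75 + C)/(2*C))
E(-10)*(-20) = ((½)*(75 - 10)/(-10))*(-20) = ((½)*(-⅒)*65)*(-20) = -13/4*(-20) = 65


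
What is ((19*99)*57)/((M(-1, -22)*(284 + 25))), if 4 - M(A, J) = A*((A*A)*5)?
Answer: 3971/103 ≈ 38.553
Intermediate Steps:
M(A, J) = 4 - 5*A**3 (M(A, J) = 4 - A*(A*A)*5 = 4 - A*A**2*5 = 4 - A*5*A**2 = 4 - 5*A**3)
((19*99)*57)/((M(-1, -22)*(284 + 25))) = ((19*99)*57)/(((4 - 5*(-1)**3)*(284 + 25))) = (1881*57)/(((4 - 5*(-1))*309)) = 107217/(((4 + 5)*309)) = 107217/((9*309)) = 107217/2781 = 107217*(1/2781) = 3971/103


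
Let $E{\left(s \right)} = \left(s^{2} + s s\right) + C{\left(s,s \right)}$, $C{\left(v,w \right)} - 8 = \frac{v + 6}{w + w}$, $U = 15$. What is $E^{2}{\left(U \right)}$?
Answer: $\frac{21040569}{100} \approx 2.1041 \cdot 10^{5}$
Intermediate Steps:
$C{\left(v,w \right)} = 8 + \frac{6 + v}{2 w}$ ($C{\left(v,w \right)} = 8 + \frac{v + 6}{w + w} = 8 + \frac{6 + v}{2 w}$)
$E{\left(s \right)} = 2 s^{2} + \frac{6 + 17 s}{2 s}$ ($E{\left(s \right)} = \left(s^{2} + s s\right) + \frac{6 + s + 16 s}{2 s} = \left(s^{2} + s^{2}\right) + \frac{6 + 17 s}{2 s} = 2 s^{2} + \frac{6 + 17 s}{2 s}$)
$E^{2}{\left(U \right)} = \left(\frac{17}{2} + 2 \cdot 15^{2} + \frac{3}{15}\right)^{2} = \left(\frac{17}{2} + 2 \cdot 225 + 3 \cdot \frac{1}{15}\right)^{2} = \left(\frac{17}{2} + 450 + \frac{1}{5}\right)^{2} = \left(\frac{4587}{10}\right)^{2} = \frac{21040569}{100}$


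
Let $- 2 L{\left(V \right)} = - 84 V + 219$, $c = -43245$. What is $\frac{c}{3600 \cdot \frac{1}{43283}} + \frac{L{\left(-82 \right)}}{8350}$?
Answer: $- \frac{34731822533}{66800} \approx -5.1994 \cdot 10^{5}$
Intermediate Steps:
$L{\left(V \right)} = - \frac{219}{2} + 42 V$ ($L{\left(V \right)} = - \frac{- 84 V + 219}{2} = - \frac{219 - 84 V}{2} = - \frac{219}{2} + 42 V$)
$\frac{c}{3600 \cdot \frac{1}{43283}} + \frac{L{\left(-82 \right)}}{8350} = - \frac{43245}{3600 \cdot \frac{1}{43283}} + \frac{- \frac{219}{2} + 42 \left(-82\right)}{8350} = - \frac{43245}{3600 \cdot \frac{1}{43283}} + \left(- \frac{219}{2} - 3444\right) \frac{1}{8350} = - \frac{43245}{\frac{3600}{43283}} - \frac{7107}{16700} = \left(-43245\right) \frac{43283}{3600} - \frac{7107}{16700} = - \frac{41594963}{80} - \frac{7107}{16700} = - \frac{34731822533}{66800}$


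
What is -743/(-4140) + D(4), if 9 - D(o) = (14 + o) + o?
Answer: -53077/4140 ≈ -12.821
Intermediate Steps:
D(o) = -5 - 2*o (D(o) = 9 - ((14 + o) + o) = 9 - (14 + 2*o) = 9 + (-14 - 2*o) = -5 - 2*o)
-743/(-4140) + D(4) = -743/(-4140) + (-5 - 2*4) = -743*(-1/4140) + (-5 - 8) = 743/4140 - 13 = -53077/4140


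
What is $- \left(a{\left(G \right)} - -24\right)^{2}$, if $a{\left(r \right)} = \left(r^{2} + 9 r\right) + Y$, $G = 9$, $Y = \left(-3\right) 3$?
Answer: $-31329$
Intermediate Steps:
$Y = -9$
$a{\left(r \right)} = -9 + r^{2} + 9 r$ ($a{\left(r \right)} = \left(r^{2} + 9 r\right) - 9 = -9 + r^{2} + 9 r$)
$- \left(a{\left(G \right)} - -24\right)^{2} = - \left(\left(-9 + 9^{2} + 9 \cdot 9\right) - -24\right)^{2} = - \left(\left(-9 + 81 + 81\right) + \left(-6 + 30\right)\right)^{2} = - \left(153 + 24\right)^{2} = - 177^{2} = \left(-1\right) 31329 = -31329$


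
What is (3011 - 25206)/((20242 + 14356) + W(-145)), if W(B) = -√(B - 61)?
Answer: -76790261/119702181 - 4439*I*√206/239404362 ≈ -0.64151 - 0.00026613*I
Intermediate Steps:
W(B) = -√(-61 + B)
(3011 - 25206)/((20242 + 14356) + W(-145)) = (3011 - 25206)/((20242 + 14356) - √(-61 - 145)) = -22195/(34598 - √(-206)) = -22195/(34598 - I*√206)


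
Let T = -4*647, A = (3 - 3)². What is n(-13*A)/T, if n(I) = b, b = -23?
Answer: 23/2588 ≈ 0.0088872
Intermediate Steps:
A = 0 (A = 0² = 0)
T = -2588
n(I) = -23
n(-13*A)/T = -23/(-2588) = -23*(-1/2588) = 23/2588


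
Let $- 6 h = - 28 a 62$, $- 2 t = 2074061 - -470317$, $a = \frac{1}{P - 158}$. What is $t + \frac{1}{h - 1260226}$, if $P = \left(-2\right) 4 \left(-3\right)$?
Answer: $- \frac{322252928727741}{253305860} \approx -1.2722 \cdot 10^{6}$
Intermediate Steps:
$P = 24$ ($P = \left(-8\right) \left(-3\right) = 24$)
$a = - \frac{1}{134}$ ($a = \frac{1}{24 - 158} = \frac{1}{-134} = - \frac{1}{134} \approx -0.0074627$)
$t = -1272189$ ($t = - \frac{2074061 - -470317}{2} = - \frac{2074061 + 470317}{2} = \left(- \frac{1}{2}\right) 2544378 = -1272189$)
$h = - \frac{434}{201}$ ($h = - \frac{\left(-28\right) \left(- \frac{1}{134}\right) 62}{6} = - \frac{\frac{14}{67} \cdot 62}{6} = \left(- \frac{1}{6}\right) \frac{868}{67} = - \frac{434}{201} \approx -2.1592$)
$t + \frac{1}{h - 1260226} = -1272189 + \frac{1}{- \frac{434}{201} - 1260226} = -1272189 + \frac{1}{- \frac{253305860}{201}} = -1272189 - \frac{201}{253305860} = - \frac{322252928727741}{253305860}$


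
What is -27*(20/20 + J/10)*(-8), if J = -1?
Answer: 972/5 ≈ 194.40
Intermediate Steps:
-27*(20/20 + J/10)*(-8) = -27*(20/20 - 1/10)*(-8) = -27*(20*(1/20) - 1*1/10)*(-8) = -27*(1 - 1/10)*(-8) = -27*9/10*(-8) = -243/10*(-8) = 972/5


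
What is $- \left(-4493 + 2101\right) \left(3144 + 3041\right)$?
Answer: $14794520$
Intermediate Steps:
$- \left(-4493 + 2101\right) \left(3144 + 3041\right) = - \left(-2392\right) 6185 = \left(-1\right) \left(-14794520\right) = 14794520$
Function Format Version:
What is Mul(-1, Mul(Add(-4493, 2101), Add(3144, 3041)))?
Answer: 14794520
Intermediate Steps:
Mul(-1, Mul(Add(-4493, 2101), Add(3144, 3041))) = Mul(-1, Mul(-2392, 6185)) = Mul(-1, -14794520) = 14794520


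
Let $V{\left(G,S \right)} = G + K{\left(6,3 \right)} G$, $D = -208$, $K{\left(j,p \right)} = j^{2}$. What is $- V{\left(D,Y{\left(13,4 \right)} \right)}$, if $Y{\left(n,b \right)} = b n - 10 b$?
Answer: $7696$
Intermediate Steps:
$Y{\left(n,b \right)} = - 10 b + b n$
$V{\left(G,S \right)} = 37 G$ ($V{\left(G,S \right)} = G + 6^{2} G = G + 36 G = 37 G$)
$- V{\left(D,Y{\left(13,4 \right)} \right)} = - 37 \left(-208\right) = \left(-1\right) \left(-7696\right) = 7696$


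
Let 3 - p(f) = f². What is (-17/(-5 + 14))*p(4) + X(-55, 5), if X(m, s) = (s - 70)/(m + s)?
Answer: 2327/90 ≈ 25.856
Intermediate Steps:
X(m, s) = (-70 + s)/(m + s)
p(f) = 3 - f²
(-17/(-5 + 14))*p(4) + X(-55, 5) = (-17/(-5 + 14))*(3 - 1*4²) + (-70 + 5)/(-55 + 5) = (-17/9)*(3 - 1*16) - 65/(-50) = ((⅑)*(-17))*(3 - 16) - 1/50*(-65) = -17/9*(-13) + 13/10 = 221/9 + 13/10 = 2327/90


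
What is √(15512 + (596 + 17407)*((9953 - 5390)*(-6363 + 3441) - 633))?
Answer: I*√240046927645 ≈ 4.8995e+5*I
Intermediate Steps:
√(15512 + (596 + 17407)*((9953 - 5390)*(-6363 + 3441) - 633)) = √(15512 + 18003*(4563*(-2922) - 633)) = √(15512 + 18003*(-13333086 - 633)) = √(15512 + 18003*(-13333719)) = √(15512 - 240046943157) = √(-240046927645) = I*√240046927645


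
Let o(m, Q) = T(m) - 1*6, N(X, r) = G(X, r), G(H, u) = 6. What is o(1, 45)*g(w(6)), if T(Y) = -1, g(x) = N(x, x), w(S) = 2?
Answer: -42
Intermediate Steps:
N(X, r) = 6
g(x) = 6
o(m, Q) = -7 (o(m, Q) = -1 - 1*6 = -1 - 6 = -7)
o(1, 45)*g(w(6)) = -7*6 = -42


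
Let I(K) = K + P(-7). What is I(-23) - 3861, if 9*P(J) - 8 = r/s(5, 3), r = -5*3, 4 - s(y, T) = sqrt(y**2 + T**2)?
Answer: -104834/27 + 5*sqrt(34)/54 ≈ -3882.2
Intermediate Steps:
s(y, T) = 4 - sqrt(T**2 + y**2) (s(y, T) = 4 - sqrt(y**2 + T**2) = 4 - sqrt(T**2 + y**2))
r = -15
P(J) = 8/9 - 5/(3*(4 - sqrt(34))) (P(J) = 8/9 + (-15/(4 - sqrt(3**2 + 5**2)))/9 = 8/9 + (-15/(4 - sqrt(9 + 25)))/9 = 8/9 + (-15/(4 - sqrt(34)))/9 = 8/9 - 5/(3*(4 - sqrt(34))))
I(K) = 34/27 + K + 5*sqrt(34)/54 (I(K) = K + (34/27 + 5*sqrt(34)/54) = 34/27 + K + 5*sqrt(34)/54)
I(-23) - 3861 = (34/27 - 23 + 5*sqrt(34)/54) - 3861 = (-587/27 + 5*sqrt(34)/54) - 3861 = -104834/27 + 5*sqrt(34)/54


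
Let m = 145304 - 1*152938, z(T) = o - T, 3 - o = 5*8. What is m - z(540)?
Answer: -7057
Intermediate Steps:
o = -37 (o = 3 - 5*8 = 3 - 1*40 = 3 - 40 = -37)
z(T) = -37 - T
m = -7634 (m = 145304 - 152938 = -7634)
m - z(540) = -7634 - (-37 - 1*540) = -7634 - (-37 - 540) = -7634 - 1*(-577) = -7634 + 577 = -7057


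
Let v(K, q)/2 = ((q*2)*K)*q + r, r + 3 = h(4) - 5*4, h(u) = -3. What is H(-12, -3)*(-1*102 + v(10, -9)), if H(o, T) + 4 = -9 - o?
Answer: -3086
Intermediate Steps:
r = -26 (r = -3 + (-3 - 5*4) = -3 + (-3 - 20) = -3 - 23 = -26)
H(o, T) = -13 - o (H(o, T) = -4 + (-9 - o) = -13 - o)
v(K, q) = -52 + 4*K*q² (v(K, q) = 2*(((q*2)*K)*q - 26) = 2*(((2*q)*K)*q - 26) = 2*((2*K*q)*q - 26) = 2*(2*K*q² - 26) = 2*(-26 + 2*K*q²) = -52 + 4*K*q²)
H(-12, -3)*(-1*102 + v(10, -9)) = (-13 - 1*(-12))*(-1*102 + (-52 + 4*10*(-9)²)) = (-13 + 12)*(-102 + (-52 + 4*10*81)) = -(-102 + (-52 + 3240)) = -(-102 + 3188) = -1*3086 = -3086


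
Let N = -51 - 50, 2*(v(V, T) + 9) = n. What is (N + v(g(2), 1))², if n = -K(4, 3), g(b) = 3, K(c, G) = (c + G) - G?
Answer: 12544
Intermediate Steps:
K(c, G) = c (K(c, G) = (G + c) - G = c)
n = -4 (n = -1*4 = -4)
v(V, T) = -11 (v(V, T) = -9 + (½)*(-4) = -9 - 2 = -11)
N = -101
(N + v(g(2), 1))² = (-101 - 11)² = (-112)² = 12544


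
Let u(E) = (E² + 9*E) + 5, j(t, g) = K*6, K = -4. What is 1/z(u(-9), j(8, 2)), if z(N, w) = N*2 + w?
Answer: -1/14 ≈ -0.071429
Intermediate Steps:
j(t, g) = -24 (j(t, g) = -4*6 = -24)
u(E) = 5 + E² + 9*E
z(N, w) = w + 2*N (z(N, w) = 2*N + w = w + 2*N)
1/z(u(-9), j(8, 2)) = 1/(-24 + 2*(5 + (-9)² + 9*(-9))) = 1/(-24 + 2*(5 + 81 - 81)) = 1/(-24 + 2*5) = 1/(-24 + 10) = 1/(-14) = -1/14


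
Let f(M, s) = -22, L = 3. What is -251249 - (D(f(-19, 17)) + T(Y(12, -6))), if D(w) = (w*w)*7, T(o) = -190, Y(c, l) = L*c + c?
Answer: -254447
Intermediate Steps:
Y(c, l) = 4*c (Y(c, l) = 3*c + c = 4*c)
D(w) = 7*w² (D(w) = w²*7 = 7*w²)
-251249 - (D(f(-19, 17)) + T(Y(12, -6))) = -251249 - (7*(-22)² - 190) = -251249 - (7*484 - 190) = -251249 - (3388 - 190) = -251249 - 1*3198 = -251249 - 3198 = -254447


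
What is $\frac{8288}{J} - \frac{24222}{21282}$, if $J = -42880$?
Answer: $- \frac{6328253}{4752980} \approx -1.3314$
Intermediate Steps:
$\frac{8288}{J} - \frac{24222}{21282} = \frac{8288}{-42880} - \frac{24222}{21282} = 8288 \left(- \frac{1}{42880}\right) - \frac{4037}{3547} = - \frac{259}{1340} - \frac{4037}{3547} = - \frac{6328253}{4752980}$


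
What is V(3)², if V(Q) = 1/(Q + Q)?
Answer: 1/36 ≈ 0.027778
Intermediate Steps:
V(Q) = 1/(2*Q)
V(3)² = ((½)/3)² = ((½)*(⅓))² = (⅙)² = 1/36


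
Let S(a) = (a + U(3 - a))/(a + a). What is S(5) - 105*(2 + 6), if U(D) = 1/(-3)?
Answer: -12593/15 ≈ -839.53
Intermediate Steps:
U(D) = -⅓
S(a) = (-⅓ + a)/(2*a) (S(a) = (a - ⅓)/(a + a) = (-⅓ + a)/((2*a)) = (-⅓ + a)*(1/(2*a)) = (-⅓ + a)/(2*a))
S(5) - 105*(2 + 6) = (⅙)*(-1 + 3*5)/5 - 105*(2 + 6) = (⅙)*(⅕)*(-1 + 15) - 105*8 = (⅙)*(⅕)*14 - 21*40 = 7/15 - 840 = -12593/15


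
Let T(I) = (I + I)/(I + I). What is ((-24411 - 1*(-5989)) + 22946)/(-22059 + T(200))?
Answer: -2262/11029 ≈ -0.20510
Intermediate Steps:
T(I) = 1 (T(I) = (2*I)/((2*I)) = (2*I)*(1/(2*I)) = 1)
((-24411 - 1*(-5989)) + 22946)/(-22059 + T(200)) = ((-24411 - 1*(-5989)) + 22946)/(-22059 + 1) = ((-24411 + 5989) + 22946)/(-22058) = (-18422 + 22946)*(-1/22058) = 4524*(-1/22058) = -2262/11029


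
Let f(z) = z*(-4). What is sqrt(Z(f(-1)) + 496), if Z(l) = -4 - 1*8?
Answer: 22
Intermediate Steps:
f(z) = -4*z
Z(l) = -12 (Z(l) = -4 - 8 = -12)
sqrt(Z(f(-1)) + 496) = sqrt(-12 + 496) = sqrt(484) = 22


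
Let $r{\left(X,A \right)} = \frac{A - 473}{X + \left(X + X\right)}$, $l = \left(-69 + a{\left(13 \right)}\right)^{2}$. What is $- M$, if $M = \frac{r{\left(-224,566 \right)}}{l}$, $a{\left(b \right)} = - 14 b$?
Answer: $\frac{31}{14112224} \approx 2.1967 \cdot 10^{-6}$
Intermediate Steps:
$l = 63001$ ($l = \left(-69 - 182\right)^{2} = \left(-251\right)^{2} = 63001$)
$r{\left(X,A \right)} = \frac{-473 + A}{3 X}$ ($r{\left(X,A \right)} = \frac{-473 + A}{X + 2 X} = \frac{-473 + A}{3 X}$)
$M = - \frac{31}{14112224}$ ($M = \frac{\frac{1}{3} \frac{1}{-224} \left(-473 + 566\right)}{63001} = \frac{1}{3} \left(- \frac{1}{224}\right) 93 \cdot \frac{1}{63001} = \left(- \frac{31}{224}\right) \frac{1}{63001} = - \frac{31}{14112224} \approx -2.1967 \cdot 10^{-6}$)
$- M = \left(-1\right) \left(- \frac{31}{14112224}\right) = \frac{31}{14112224}$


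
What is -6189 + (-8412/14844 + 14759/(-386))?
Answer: -2973663567/477482 ≈ -6227.8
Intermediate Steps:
-6189 + (-8412/14844 + 14759/(-386)) = -6189 + (-8412*1/14844 + 14759*(-1/386)) = -6189 + (-701/1237 - 14759/386) = -6189 - 18527469/477482 = -2973663567/477482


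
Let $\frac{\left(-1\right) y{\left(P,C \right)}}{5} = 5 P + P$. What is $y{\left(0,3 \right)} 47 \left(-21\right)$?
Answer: $0$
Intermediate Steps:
$y{\left(P,C \right)} = - 30 P$ ($y{\left(P,C \right)} = - 5 \left(5 P + P\right) = - 5 \cdot 6 P = - 30 P$)
$y{\left(0,3 \right)} 47 \left(-21\right) = \left(-30\right) 0 \cdot 47 \left(-21\right) = 0 \cdot 47 \left(-21\right) = 0 \left(-21\right) = 0$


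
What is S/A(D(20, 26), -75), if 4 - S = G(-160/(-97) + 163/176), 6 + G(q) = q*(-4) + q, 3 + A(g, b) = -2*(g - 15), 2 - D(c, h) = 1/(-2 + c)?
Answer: 2723697/3550976 ≈ 0.76703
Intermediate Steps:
D(c, h) = 2 - 1/(-2 + c)
A(g, b) = 27 - 2*g (A(g, b) = -3 - 2*(g - 15) = -3 - 2*(-15 + g) = -3 + (30 - 2*g) = 27 - 2*g)
G(q) = -6 - 3*q (G(q) = -6 + (q*(-4) + q) = -6 + (-4*q + q) = -6 - 3*q)
S = 302633/17072 (S = 4 - (-6 - 3*(-160/(-97) + 163/176)) = 4 - (-6 - 3*(-160*(-1/97) + 163*(1/176))) = 4 - (-6 - 3*(160/97 + 163/176)) = 4 - (-6 - 3*43971/17072) = 4 - (-6 - 131913/17072) = 4 - 1*(-234345/17072) = 4 + 234345/17072 = 302633/17072 ≈ 17.727)
S/A(D(20, 26), -75) = 302633/(17072*(27 - 2*(-5 + 2*20)/(-2 + 20))) = 302633/(17072*(27 - 2*(-5 + 40)/18)) = 302633/(17072*(27 - 35/9)) = 302633/(17072*(208/9)) = (302633/17072)*(9/208) = 2723697/3550976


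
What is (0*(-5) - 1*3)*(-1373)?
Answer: 4119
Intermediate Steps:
(0*(-5) - 1*3)*(-1373) = (0 - 3)*(-1373) = -3*(-1373) = 4119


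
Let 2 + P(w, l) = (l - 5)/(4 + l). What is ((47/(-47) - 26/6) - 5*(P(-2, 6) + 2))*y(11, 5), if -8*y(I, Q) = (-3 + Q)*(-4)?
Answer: -35/6 ≈ -5.8333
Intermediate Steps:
y(I, Q) = -3/2 + Q/2 (y(I, Q) = -(-3 + Q)*(-4)/8 = -(12 - 4*Q)/8 = -3/2 + Q/2)
P(w, l) = -2 + (-5 + l)/(4 + l) (P(w, l) = -2 + (l - 5)/(4 + l) = -2 + (-5 + l)/(4 + l))
((47/(-47) - 26/6) - 5*(P(-2, 6) + 2))*y(11, 5) = ((47/(-47) - 26/6) - 5*((-13 - 1*6)/(4 + 6) + 2))*(-3/2 + (½)*5) = ((47*(-1/47) - 26*⅙) - 5*((-13 - 6)/10 + 2))*(-3/2 + 5/2) = ((-1 - 13/3) - 5*((⅒)*(-19) + 2))*1 = (-16/3 - 5*(-19/10 + 2))*1 = (-16/3 - 5*⅒)*1 = (-16/3 - ½)*1 = -35/6*1 = -35/6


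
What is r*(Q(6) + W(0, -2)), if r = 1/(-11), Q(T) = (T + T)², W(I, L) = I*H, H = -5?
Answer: -144/11 ≈ -13.091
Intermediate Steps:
W(I, L) = -5*I (W(I, L) = I*(-5) = -5*I)
Q(T) = 4*T² (Q(T) = (2*T)² = 4*T²)
r = -1/11 ≈ -0.090909
r*(Q(6) + W(0, -2)) = -(4*6² - 5*0)/11 = -(4*36 + 0)/11 = -(144 + 0)/11 = -1/11*144 = -144/11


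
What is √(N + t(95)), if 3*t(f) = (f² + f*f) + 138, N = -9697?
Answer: I*√32709/3 ≈ 60.285*I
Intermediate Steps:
t(f) = 46 + 2*f²/3 (t(f) = ((f² + f*f) + 138)/3 = ((f² + f²) + 138)/3 = (2*f² + 138)/3 = (138 + 2*f²)/3 = 46 + 2*f²/3)
√(N + t(95)) = √(-9697 + (46 + (⅔)*95²)) = √(-9697 + (46 + (⅔)*9025)) = √(-9697 + (46 + 18050/3)) = √(-9697 + 18188/3) = √(-10903/3) = I*√32709/3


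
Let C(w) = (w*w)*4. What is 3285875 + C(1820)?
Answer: 16535475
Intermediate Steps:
C(w) = 4*w² (C(w) = w²*4 = 4*w²)
3285875 + C(1820) = 3285875 + 4*1820² = 3285875 + 4*3312400 = 3285875 + 13249600 = 16535475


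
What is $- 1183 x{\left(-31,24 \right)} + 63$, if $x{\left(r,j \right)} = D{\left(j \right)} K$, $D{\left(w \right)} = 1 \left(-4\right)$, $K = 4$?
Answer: $18991$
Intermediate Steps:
$D{\left(w \right)} = -4$
$x{\left(r,j \right)} = -16$ ($x{\left(r,j \right)} = \left(-4\right) 4 = -16$)
$- 1183 x{\left(-31,24 \right)} + 63 = \left(-1183\right) \left(-16\right) + 63 = 18928 + 63 = 18991$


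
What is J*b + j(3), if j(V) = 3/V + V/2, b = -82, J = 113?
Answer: -18527/2 ≈ -9263.5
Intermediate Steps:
j(V) = V/2 + 3/V (j(V) = 3/V + V*(½) = 3/V + V/2 = V/2 + 3/V)
J*b + j(3) = 113*(-82) + ((½)*3 + 3/3) = -9266 + (3/2 + 3*(⅓)) = -9266 + (3/2 + 1) = -9266 + 5/2 = -18527/2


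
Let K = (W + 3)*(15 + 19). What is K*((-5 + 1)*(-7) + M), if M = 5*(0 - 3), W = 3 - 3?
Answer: 1326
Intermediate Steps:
W = 0
K = 102 (K = (0 + 3)*(15 + 19) = 3*34 = 102)
M = -15 (M = 5*(-3) = -15)
K*((-5 + 1)*(-7) + M) = 102*((-5 + 1)*(-7) - 15) = 102*(-4*(-7) - 15) = 102*(28 - 15) = 102*13 = 1326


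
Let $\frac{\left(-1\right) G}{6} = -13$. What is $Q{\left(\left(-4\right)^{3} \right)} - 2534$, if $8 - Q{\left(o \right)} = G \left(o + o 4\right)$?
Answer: $22434$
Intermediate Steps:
$G = 78$ ($G = \left(-6\right) \left(-13\right) = 78$)
$Q{\left(o \right)} = 8 - 390 o$ ($Q{\left(o \right)} = 8 - 78 \left(o + o 4\right) = 8 - 78 \left(o + 4 o\right) = 8 - 78 \cdot 5 o = 8 - 390 o$)
$Q{\left(\left(-4\right)^{3} \right)} - 2534 = \left(8 - 390 \left(-4\right)^{3}\right) - 2534 = \left(8 - -24960\right) - 2534 = \left(8 + 24960\right) - 2534 = 24968 - 2534 = 22434$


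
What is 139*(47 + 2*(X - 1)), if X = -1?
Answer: 5977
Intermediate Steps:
139*(47 + 2*(X - 1)) = 139*(47 + 2*(-1 - 1)) = 139*(47 + 2*(-2)) = 139*(47 - 4) = 139*43 = 5977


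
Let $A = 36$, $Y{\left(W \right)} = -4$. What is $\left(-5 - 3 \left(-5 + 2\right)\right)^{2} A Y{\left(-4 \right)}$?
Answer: $-2304$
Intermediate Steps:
$\left(-5 - 3 \left(-5 + 2\right)\right)^{2} A Y{\left(-4 \right)} = \left(-5 - 3 \left(-5 + 2\right)\right)^{2} \cdot 36 \left(-4\right) = \left(-5 - -9\right)^{2} \cdot 36 \left(-4\right) = \left(-5 + 9\right)^{2} \cdot 36 \left(-4\right) = 4^{2} \cdot 36 \left(-4\right) = 16 \cdot 36 \left(-4\right) = 576 \left(-4\right) = -2304$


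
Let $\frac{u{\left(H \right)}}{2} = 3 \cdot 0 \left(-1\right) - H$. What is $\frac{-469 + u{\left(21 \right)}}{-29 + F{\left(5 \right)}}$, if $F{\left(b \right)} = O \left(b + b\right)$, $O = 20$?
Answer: $- \frac{511}{171} \approx -2.9883$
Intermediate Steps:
$F{\left(b \right)} = 40 b$ ($F{\left(b \right)} = 20 \left(b + b\right) = 20 \cdot 2 b = 40 b$)
$u{\left(H \right)} = - 2 H$ ($u{\left(H \right)} = 2 \left(3 \cdot 0 \left(-1\right) - H\right) = 2 \left(0 \left(-1\right) - H\right) = 2 \left(0 - H\right) = 2 \left(- H\right) = - 2 H$)
$\frac{-469 + u{\left(21 \right)}}{-29 + F{\left(5 \right)}} = \frac{-469 - 42}{-29 + 40 \cdot 5} = \frac{-469 - 42}{-29 + 200} = - \frac{511}{171}$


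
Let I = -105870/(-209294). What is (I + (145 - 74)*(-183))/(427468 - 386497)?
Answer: -453208512/1429164079 ≈ -0.31711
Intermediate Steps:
I = 52935/104647 (I = -105870*(-1/209294) = 52935/104647 ≈ 0.50584)
(I + (145 - 74)*(-183))/(427468 - 386497) = (52935/104647 + (145 - 74)*(-183))/(427468 - 386497) = (52935/104647 + 71*(-183))/40971 = (52935/104647 - 12993)*(1/40971) = -1359625536/104647*1/40971 = -453208512/1429164079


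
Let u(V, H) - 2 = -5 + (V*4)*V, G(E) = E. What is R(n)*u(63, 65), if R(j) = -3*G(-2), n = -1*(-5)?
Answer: 95238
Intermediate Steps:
n = 5
R(j) = 6 (R(j) = -3*(-2) = 6)
u(V, H) = -3 + 4*V² (u(V, H) = 2 + (-5 + (V*4)*V) = 2 + (-5 + (4*V)*V) = 2 + (-5 + 4*V²) = -3 + 4*V²)
R(n)*u(63, 65) = 6*(-3 + 4*63²) = 6*(-3 + 4*3969) = 6*(-3 + 15876) = 6*15873 = 95238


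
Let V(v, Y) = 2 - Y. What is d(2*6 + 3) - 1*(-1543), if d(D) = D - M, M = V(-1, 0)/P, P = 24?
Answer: 18695/12 ≈ 1557.9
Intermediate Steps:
M = 1/12 (M = (2 - 1*0)/24 = (2 + 0)*(1/24) = 2*(1/24) = 1/12 ≈ 0.083333)
d(D) = -1/12 + D (d(D) = D - 1*1/12 = D - 1/12 = -1/12 + D)
d(2*6 + 3) - 1*(-1543) = (-1/12 + (2*6 + 3)) - 1*(-1543) = (-1/12 + (12 + 3)) + 1543 = (-1/12 + 15) + 1543 = 179/12 + 1543 = 18695/12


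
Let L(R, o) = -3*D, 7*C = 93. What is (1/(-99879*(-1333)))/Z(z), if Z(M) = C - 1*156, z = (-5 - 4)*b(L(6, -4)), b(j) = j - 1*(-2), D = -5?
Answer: -7/133005568293 ≈ -5.2629e-11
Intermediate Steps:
C = 93/7 (C = (⅐)*93 = 93/7 ≈ 13.286)
L(R, o) = 15 (L(R, o) = -3*(-5) = 15)
b(j) = 2 + j (b(j) = j + 2 = 2 + j)
z = -153 (z = (-5 - 4)*(2 + 15) = -9*17 = -153)
Z(M) = -999/7 (Z(M) = 93/7 - 1*156 = 93/7 - 156 = -999/7)
(1/(-99879*(-1333)))/Z(z) = (1/(-99879*(-1333)))/(-999/7) = -1/99879*(-1/1333)*(-7/999) = (1/133138707)*(-7/999) = -7/133005568293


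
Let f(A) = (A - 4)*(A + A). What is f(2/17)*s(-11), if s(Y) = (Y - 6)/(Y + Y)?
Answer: -12/17 ≈ -0.70588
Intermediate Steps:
f(A) = 2*A*(-4 + A) (f(A) = (-4 + A)*(2*A) = 2*A*(-4 + A))
s(Y) = (-6 + Y)/(2*Y) (s(Y) = (-6 + Y)/((2*Y)) = (-6 + Y)*(1/(2*Y)) = (-6 + Y)/(2*Y))
f(2/17)*s(-11) = (2*(2/17)*(-4 + 2/17))*((1/2)*(-6 - 11)/(-11)) = (2*(2*(1/17))*(-4 + 2*(1/17)))*((1/2)*(-1/11)*(-17)) = (2*(2/17)*(-4 + 2/17))*(17/22) = (2*(2/17)*(-66/17))*(17/22) = -264/289*17/22 = -12/17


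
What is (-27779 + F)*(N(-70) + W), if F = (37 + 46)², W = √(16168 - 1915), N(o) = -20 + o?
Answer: 1880100 - 20890*√14253 ≈ -6.1387e+5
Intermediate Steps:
W = √14253 ≈ 119.39
F = 6889 (F = 83² = 6889)
(-27779 + F)*(N(-70) + W) = (-27779 + 6889)*((-20 - 70) + √14253) = -20890*(-90 + √14253) = 1880100 - 20890*√14253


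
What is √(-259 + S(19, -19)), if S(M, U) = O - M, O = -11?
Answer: 17*I ≈ 17.0*I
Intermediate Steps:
S(M, U) = -11 - M
√(-259 + S(19, -19)) = √(-259 + (-11 - 1*19)) = √(-259 + (-11 - 19)) = √(-259 - 30) = √(-289) = 17*I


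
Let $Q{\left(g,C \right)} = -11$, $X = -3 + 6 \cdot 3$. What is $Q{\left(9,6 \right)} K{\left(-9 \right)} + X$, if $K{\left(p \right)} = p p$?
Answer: $-876$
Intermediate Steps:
$X = 15$ ($X = -3 + 18 = 15$)
$K{\left(p \right)} = p^{2}$
$Q{\left(9,6 \right)} K{\left(-9 \right)} + X = - 11 \left(-9\right)^{2} + 15 = \left(-11\right) 81 + 15 = -891 + 15 = -876$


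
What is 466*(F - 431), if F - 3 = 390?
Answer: -17708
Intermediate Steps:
F = 393 (F = 3 + 390 = 393)
466*(F - 431) = 466*(393 - 431) = 466*(-38) = -17708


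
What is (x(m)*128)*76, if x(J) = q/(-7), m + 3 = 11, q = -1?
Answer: 9728/7 ≈ 1389.7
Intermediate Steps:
m = 8 (m = -3 + 11 = 8)
x(J) = 1/7 (x(J) = -1/(-7) = -1*(-1/7) = 1/7)
(x(m)*128)*76 = ((1/7)*128)*76 = (128/7)*76 = 9728/7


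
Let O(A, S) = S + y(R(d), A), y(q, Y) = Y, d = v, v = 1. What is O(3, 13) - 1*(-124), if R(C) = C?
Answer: 140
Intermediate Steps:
d = 1
O(A, S) = A + S (O(A, S) = S + A = A + S)
O(3, 13) - 1*(-124) = (3 + 13) - 1*(-124) = 16 + 124 = 140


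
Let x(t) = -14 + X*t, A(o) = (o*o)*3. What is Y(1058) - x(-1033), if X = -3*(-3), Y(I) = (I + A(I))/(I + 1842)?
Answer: 607221/58 ≈ 10469.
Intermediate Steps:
A(o) = 3*o² (A(o) = o²*3 = 3*o²)
Y(I) = (I + 3*I²)/(1842 + I) (Y(I) = (I + 3*I²)/(I + 1842) = (I + 3*I²)/(1842 + I))
X = 9
x(t) = -14 + 9*t
Y(1058) - x(-1033) = 1058*(1 + 3*1058)/(1842 + 1058) - (-14 + 9*(-1033)) = 1058*(1 + 3174)/2900 - (-14 - 9297) = 1058*(1/2900)*3175 - 1*(-9311) = 67183/58 + 9311 = 607221/58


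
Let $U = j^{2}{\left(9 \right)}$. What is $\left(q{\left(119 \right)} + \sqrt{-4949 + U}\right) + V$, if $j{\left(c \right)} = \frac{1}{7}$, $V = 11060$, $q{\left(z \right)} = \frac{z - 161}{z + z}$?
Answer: $\frac{188017}{17} + \frac{50 i \sqrt{97}}{7} \approx 11060.0 + 70.349 i$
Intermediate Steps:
$q{\left(z \right)} = \frac{-161 + z}{2 z}$
$j{\left(c \right)} = \frac{1}{7}$
$U = \frac{1}{49}$ ($U = \left(\frac{1}{7}\right)^{2} = \frac{1}{49} \approx 0.020408$)
$\left(q{\left(119 \right)} + \sqrt{-4949 + U}\right) + V = \left(\frac{-161 + 119}{2 \cdot 119} + \sqrt{-4949 + \frac{1}{49}}\right) + 11060 = \left(\frac{1}{2} \cdot \frac{1}{119} \left(-42\right) + \sqrt{- \frac{242500}{49}}\right) + 11060 = \left(- \frac{3}{17} + \frac{50 i \sqrt{97}}{7}\right) + 11060 = \frac{188017}{17} + \frac{50 i \sqrt{97}}{7}$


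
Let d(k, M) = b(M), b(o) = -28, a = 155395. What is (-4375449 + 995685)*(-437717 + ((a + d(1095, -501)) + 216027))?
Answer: 224156087772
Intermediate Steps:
d(k, M) = -28
(-4375449 + 995685)*(-437717 + ((a + d(1095, -501)) + 216027)) = (-4375449 + 995685)*(-437717 + ((155395 - 28) + 216027)) = -3379764*(-437717 + (155367 + 216027)) = -3379764*(-437717 + 371394) = -3379764*(-66323) = 224156087772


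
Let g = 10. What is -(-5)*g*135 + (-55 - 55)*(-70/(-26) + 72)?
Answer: -19060/13 ≈ -1466.2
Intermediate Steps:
-(-5)*g*135 + (-55 - 55)*(-70/(-26) + 72) = -(-5)*10*135 + (-55 - 55)*(-70/(-26) + 72) = -5*(-10)*135 - 110*(-70*(-1/26) + 72) = 50*135 - 110*(35/13 + 72) = 6750 - 110*971/13 = 6750 - 106810/13 = -19060/13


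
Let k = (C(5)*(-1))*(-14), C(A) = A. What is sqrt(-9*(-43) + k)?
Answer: sqrt(457) ≈ 21.378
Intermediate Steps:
k = 70 (k = (5*(-1))*(-14) = -5*(-14) = 70)
sqrt(-9*(-43) + k) = sqrt(-9*(-43) + 70) = sqrt(387 + 70) = sqrt(457)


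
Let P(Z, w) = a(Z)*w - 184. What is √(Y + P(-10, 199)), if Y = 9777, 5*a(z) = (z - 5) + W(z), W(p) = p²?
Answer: 4*√811 ≈ 113.91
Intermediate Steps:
a(z) = -1 + z/5 + z²/5 (a(z) = ((z - 5) + z²)/5 = ((-5 + z) + z²)/5 = (-5 + z + z²)/5 = -1 + z/5 + z²/5)
P(Z, w) = -184 + w*(-1 + Z/5 + Z²/5) (P(Z, w) = (-1 + Z/5 + Z²/5)*w - 184 = w*(-1 + Z/5 + Z²/5) - 184 = -184 + w*(-1 + Z/5 + Z²/5))
√(Y + P(-10, 199)) = √(9777 + (-184 + (⅕)*199*(-5 - 10 + (-10)²))) = √(9777 + (-184 + (⅕)*199*(-5 - 10 + 100))) = √(9777 + (-184 + (⅕)*199*85)) = √(9777 + (-184 + 3383)) = √(9777 + 3199) = √12976 = 4*√811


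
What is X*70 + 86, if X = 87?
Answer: 6176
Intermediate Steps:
X*70 + 86 = 87*70 + 86 = 6090 + 86 = 6176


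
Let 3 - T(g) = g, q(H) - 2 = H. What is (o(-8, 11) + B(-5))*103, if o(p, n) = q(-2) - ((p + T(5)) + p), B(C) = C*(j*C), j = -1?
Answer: -721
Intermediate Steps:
q(H) = 2 + H
T(g) = 3 - g
B(C) = -C² (B(C) = C*(-C) = -C²)
o(p, n) = 2 - 2*p (o(p, n) = (2 - 2) - ((p + (3 - 1*5)) + p) = 0 - ((p + (3 - 5)) + p) = 0 - ((p - 2) + p) = 0 - ((-2 + p) + p) = 0 - (-2 + 2*p) = 0 + (2 - 2*p) = 2 - 2*p)
(o(-8, 11) + B(-5))*103 = ((2 - 2*(-8)) - 1*(-5)²)*103 = ((2 + 16) - 1*25)*103 = (18 - 25)*103 = -7*103 = -721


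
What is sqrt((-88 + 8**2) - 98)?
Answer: I*sqrt(122) ≈ 11.045*I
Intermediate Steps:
sqrt((-88 + 8**2) - 98) = sqrt((-88 + 64) - 98) = sqrt(-24 - 98) = sqrt(-122) = I*sqrt(122)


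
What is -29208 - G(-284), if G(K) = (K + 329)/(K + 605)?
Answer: -3125271/107 ≈ -29208.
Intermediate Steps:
G(K) = (329 + K)/(605 + K)
-29208 - G(-284) = -29208 - (329 - 284)/(605 - 284) = -29208 - 45/321 = -29208 - 1*15/107 = -29208 - 15/107 = -3125271/107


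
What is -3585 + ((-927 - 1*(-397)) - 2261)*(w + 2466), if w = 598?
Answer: -8555209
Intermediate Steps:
-3585 + ((-927 - 1*(-397)) - 2261)*(w + 2466) = -3585 + ((-927 - 1*(-397)) - 2261)*(598 + 2466) = -3585 + ((-927 + 397) - 2261)*3064 = -3585 + (-530 - 2261)*3064 = -3585 - 2791*3064 = -3585 - 8551624 = -8555209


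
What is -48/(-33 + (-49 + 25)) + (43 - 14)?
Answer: 567/19 ≈ 29.842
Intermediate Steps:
-48/(-33 + (-49 + 25)) + (43 - 14) = -48/(-33 - 24) + 29 = -48/(-57) + 29 = -1/57*(-48) + 29 = 16/19 + 29 = 567/19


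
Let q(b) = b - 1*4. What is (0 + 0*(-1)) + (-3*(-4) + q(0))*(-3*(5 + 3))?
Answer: -192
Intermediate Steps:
q(b) = -4 + b (q(b) = b - 4 = -4 + b)
(0 + 0*(-1)) + (-3*(-4) + q(0))*(-3*(5 + 3)) = (0 + 0*(-1)) + (-3*(-4) + (-4 + 0))*(-3*(5 + 3)) = (0 + 0) + (12 - 4)*(-3*8) = 0 + 8*(-24) = 0 - 192 = -192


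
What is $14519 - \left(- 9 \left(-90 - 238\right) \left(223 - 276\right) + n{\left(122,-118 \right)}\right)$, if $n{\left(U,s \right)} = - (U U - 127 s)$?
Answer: $200845$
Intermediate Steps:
$n{\left(U,s \right)} = - U^{2} + 127 s$ ($n{\left(U,s \right)} = - (U^{2} - 127 s) = - U^{2} + 127 s$)
$14519 - \left(- 9 \left(-90 - 238\right) \left(223 - 276\right) + n{\left(122,-118 \right)}\right) = 14519 - \left(- 9 \left(-90 - 238\right) \left(223 - 276\right) + \left(- 122^{2} + 127 \left(-118\right)\right)\right) = 14519 - \left(- 9 \left(\left(-328\right) \left(-53\right)\right) - 29870\right) = 14519 - \left(\left(-9\right) 17384 - 29870\right) = 14519 - \left(-156456 - 29870\right) = 14519 - -186326 = 14519 + 186326 = 200845$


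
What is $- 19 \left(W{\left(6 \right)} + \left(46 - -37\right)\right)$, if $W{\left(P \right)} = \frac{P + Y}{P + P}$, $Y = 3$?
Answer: $- \frac{6365}{4} \approx -1591.3$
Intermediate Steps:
$W{\left(P \right)} = \frac{3 + P}{2 P}$ ($W{\left(P \right)} = \frac{P + 3}{P + P} = \frac{3 + P}{2 P}$)
$- 19 \left(W{\left(6 \right)} + \left(46 - -37\right)\right) = - 19 \left(\frac{3 + 6}{2 \cdot 6} + \left(46 - -37\right)\right) = - 19 \left(\frac{1}{2} \cdot \frac{1}{6} \cdot 9 + \left(46 + 37\right)\right) = - 19 \left(\frac{3}{4} + 83\right) = \left(-19\right) \frac{335}{4} = - \frac{6365}{4}$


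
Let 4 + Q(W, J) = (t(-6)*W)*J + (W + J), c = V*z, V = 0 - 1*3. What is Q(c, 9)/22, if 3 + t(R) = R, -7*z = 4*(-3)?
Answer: 265/14 ≈ 18.929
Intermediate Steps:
V = -3 (V = 0 - 3 = -3)
z = 12/7 (z = -4*(-3)/7 = -⅐*(-12) = 12/7 ≈ 1.7143)
t(R) = -3 + R
c = -36/7 (c = -3*12/7 = -36/7 ≈ -5.1429)
Q(W, J) = -4 + J + W - 9*J*W (Q(W, J) = -4 + (((-3 - 6)*W)*J + (W + J)) = -4 + ((-9*W)*J + (J + W)) = -4 + (-9*J*W + (J + W)) = -4 + (J + W - 9*J*W) = -4 + J + W - 9*J*W)
Q(c, 9)/22 = (-4 + 9 - 36/7 - 9*9*(-36/7))/22 = (-4 + 9 - 36/7 + 2916/7)*(1/22) = (2915/7)*(1/22) = 265/14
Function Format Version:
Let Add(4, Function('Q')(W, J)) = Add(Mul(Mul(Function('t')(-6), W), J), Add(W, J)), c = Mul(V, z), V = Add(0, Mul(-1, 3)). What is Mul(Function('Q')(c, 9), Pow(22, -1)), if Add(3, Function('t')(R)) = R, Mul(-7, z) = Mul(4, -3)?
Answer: Rational(265, 14) ≈ 18.929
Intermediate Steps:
V = -3 (V = Add(0, -3) = -3)
z = Rational(12, 7) (z = Mul(Rational(-1, 7), Mul(4, -3)) = Mul(Rational(-1, 7), -12) = Rational(12, 7) ≈ 1.7143)
Function('t')(R) = Add(-3, R)
c = Rational(-36, 7) (c = Mul(-3, Rational(12, 7)) = Rational(-36, 7) ≈ -5.1429)
Function('Q')(W, J) = Add(-4, J, W, Mul(-9, J, W)) (Function('Q')(W, J) = Add(-4, Add(Mul(Mul(Add(-3, -6), W), J), Add(W, J))) = Add(-4, Add(Mul(Mul(-9, W), J), Add(J, W))) = Add(-4, Add(Mul(-9, J, W), Add(J, W))) = Add(-4, Add(J, W, Mul(-9, J, W))) = Add(-4, J, W, Mul(-9, J, W)))
Mul(Function('Q')(c, 9), Pow(22, -1)) = Mul(Add(-4, 9, Rational(-36, 7), Mul(-9, 9, Rational(-36, 7))), Pow(22, -1)) = Mul(Add(-4, 9, Rational(-36, 7), Rational(2916, 7)), Rational(1, 22)) = Mul(Rational(2915, 7), Rational(1, 22)) = Rational(265, 14)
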